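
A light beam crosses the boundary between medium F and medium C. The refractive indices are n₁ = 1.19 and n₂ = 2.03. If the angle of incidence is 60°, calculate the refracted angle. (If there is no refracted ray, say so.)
sin θ₂ = (n₁/n₂)·sin θ₁ = 0.5077 → θ₂ = 30.51°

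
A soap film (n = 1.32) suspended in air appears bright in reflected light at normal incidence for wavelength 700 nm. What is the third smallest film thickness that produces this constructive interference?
2nt = (m − ½)λ with m = 3 → t = (m − ½)λ/(2n) = 662.9 nm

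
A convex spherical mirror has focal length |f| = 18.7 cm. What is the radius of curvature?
R = 2|f| = 37.4 cm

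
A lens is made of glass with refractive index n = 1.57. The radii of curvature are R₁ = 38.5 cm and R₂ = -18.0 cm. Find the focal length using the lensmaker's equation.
1/f = (n − 1)(1/R₁ − 1/R₂) → f = 21.52 cm (converging lens)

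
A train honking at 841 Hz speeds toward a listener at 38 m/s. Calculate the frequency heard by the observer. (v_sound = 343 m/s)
f_obs = f·v/(v − v_s) = 945.8 Hz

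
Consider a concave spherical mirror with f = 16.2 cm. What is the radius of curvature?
R = 2|f| = 32.4 cm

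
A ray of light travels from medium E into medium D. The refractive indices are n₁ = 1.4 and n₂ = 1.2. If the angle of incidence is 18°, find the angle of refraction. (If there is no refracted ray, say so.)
sin θ₂ = (n₁/n₂)·sin θ₁ = 0.3605 → θ₂ = 21.13°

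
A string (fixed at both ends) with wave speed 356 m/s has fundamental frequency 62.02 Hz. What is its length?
L = v/(2f₁) = 2.87 m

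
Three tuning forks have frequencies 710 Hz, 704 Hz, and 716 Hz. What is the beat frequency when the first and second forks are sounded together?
6 Hz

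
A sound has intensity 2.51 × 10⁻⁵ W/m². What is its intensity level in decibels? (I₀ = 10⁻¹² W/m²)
β = 10·log₁₀(I/I₀) = 74 dB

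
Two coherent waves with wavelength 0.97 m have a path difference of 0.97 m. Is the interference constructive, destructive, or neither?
constructive — path difference = 1λ, a whole number of wavelengths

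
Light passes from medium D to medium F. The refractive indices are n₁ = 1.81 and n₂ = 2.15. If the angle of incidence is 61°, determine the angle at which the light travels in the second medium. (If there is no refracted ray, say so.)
sin θ₂ = (n₁/n₂)·sin θ₁ = 0.7363 → θ₂ = 47.42°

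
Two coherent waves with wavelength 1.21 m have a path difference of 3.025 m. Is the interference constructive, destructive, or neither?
destructive — path difference = 2.5λ, an odd multiple of λ/2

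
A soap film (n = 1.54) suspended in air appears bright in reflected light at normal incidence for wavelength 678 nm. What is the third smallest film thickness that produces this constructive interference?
2nt = (m − ½)λ with m = 3 → t = (m − ½)λ/(2n) = 550.3 nm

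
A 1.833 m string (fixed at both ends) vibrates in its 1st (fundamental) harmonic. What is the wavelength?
λₙ = 2L/n = 3.666 m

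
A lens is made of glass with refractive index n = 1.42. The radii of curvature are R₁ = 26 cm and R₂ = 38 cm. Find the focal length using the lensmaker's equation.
1/f = (n − 1)(1/R₁ − 1/R₂) → f = 196 cm (converging lens)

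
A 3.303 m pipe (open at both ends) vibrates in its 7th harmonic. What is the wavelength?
λₙ = 2L/n = 0.9437 m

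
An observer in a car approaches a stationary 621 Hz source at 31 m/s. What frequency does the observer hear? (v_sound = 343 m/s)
f_obs = f·(v + v_o)/v = 677.1 Hz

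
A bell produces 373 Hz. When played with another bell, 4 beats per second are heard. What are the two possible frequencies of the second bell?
f₂ = 373 ± 4 Hz → 377 Hz or 369 Hz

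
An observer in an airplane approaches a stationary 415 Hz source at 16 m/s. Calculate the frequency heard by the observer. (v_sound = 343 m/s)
f_obs = f·(v + v_o)/v = 434.4 Hz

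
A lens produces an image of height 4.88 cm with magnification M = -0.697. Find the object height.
ho = |hi|/|M| = 7.001 cm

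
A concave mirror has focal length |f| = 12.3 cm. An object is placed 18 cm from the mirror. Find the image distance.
f = +12.3 cm (concave); 1/di = 1/f − 1/do → di = 38.84 cm (real image, in front of mirror)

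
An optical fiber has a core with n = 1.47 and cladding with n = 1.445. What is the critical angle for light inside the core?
θc = arcsin(n_cladding/n_core) = 79.42°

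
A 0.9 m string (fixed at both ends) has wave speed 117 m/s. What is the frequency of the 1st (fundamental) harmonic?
fₙ = nv/(2L) = 65 Hz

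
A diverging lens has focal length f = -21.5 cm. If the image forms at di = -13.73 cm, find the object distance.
1/do = 1/f − 1/di → do = 37.99 cm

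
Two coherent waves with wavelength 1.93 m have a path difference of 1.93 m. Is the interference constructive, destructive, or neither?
constructive — path difference = 1λ, a whole number of wavelengths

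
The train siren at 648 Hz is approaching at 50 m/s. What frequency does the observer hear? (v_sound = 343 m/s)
f_obs = f·v/(v − v_s) = 758.6 Hz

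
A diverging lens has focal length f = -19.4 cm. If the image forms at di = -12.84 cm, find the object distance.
1/do = 1/f − 1/di → do = 37.97 cm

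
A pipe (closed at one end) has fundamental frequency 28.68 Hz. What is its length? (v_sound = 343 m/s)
L = v/(4f₁) = 2.99 m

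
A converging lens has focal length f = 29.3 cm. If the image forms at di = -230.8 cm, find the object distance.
1/do = 1/f − 1/di → do = 26 cm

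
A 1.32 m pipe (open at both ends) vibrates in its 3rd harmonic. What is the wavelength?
λₙ = 2L/n = 0.88 m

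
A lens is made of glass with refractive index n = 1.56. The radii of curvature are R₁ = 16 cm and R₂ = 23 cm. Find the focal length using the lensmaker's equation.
1/f = (n − 1)(1/R₁ − 1/R₂) → f = 93.88 cm (converging lens)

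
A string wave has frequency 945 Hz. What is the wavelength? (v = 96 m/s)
λ = v/f = 0.1016 m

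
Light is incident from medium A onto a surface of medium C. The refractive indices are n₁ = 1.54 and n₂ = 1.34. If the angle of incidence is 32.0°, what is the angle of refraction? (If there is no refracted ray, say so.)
sin θ₂ = (n₁/n₂)·sin θ₁ = 0.609 → θ₂ = 37.52°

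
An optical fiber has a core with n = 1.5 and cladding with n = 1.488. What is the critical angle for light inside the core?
θc = arcsin(n_cladding/n_core) = 82.75°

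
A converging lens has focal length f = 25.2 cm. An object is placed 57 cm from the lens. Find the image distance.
1/di = 1/f − 1/do → di = 45.17 cm (real image)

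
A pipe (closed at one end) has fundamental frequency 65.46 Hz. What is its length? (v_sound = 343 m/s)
L = v/(4f₁) = 1.31 m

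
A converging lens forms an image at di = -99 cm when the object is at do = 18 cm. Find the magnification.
M = −di/do = 5.5 (upright image)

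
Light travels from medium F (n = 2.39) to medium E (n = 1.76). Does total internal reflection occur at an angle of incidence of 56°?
θc = arcsin(n₂/n₁) = 47.43°; 56° > θc, so yes — total internal reflection.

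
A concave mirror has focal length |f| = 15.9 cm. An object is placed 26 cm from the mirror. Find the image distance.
f = +15.9 cm (concave); 1/di = 1/f − 1/do → di = 40.93 cm (real image, in front of mirror)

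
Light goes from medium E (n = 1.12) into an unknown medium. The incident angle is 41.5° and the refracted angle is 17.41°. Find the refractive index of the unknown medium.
n₂ = n₁·sin θ₁ / sin θ₂ = 2.48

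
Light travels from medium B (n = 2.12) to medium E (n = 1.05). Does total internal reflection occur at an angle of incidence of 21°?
θc = arcsin(n₂/n₁) = 29.69°; 21° < θc, so no — the ray refracts.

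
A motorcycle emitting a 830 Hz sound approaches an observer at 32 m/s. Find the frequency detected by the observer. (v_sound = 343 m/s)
f_obs = f·v/(v − v_s) = 915.4 Hz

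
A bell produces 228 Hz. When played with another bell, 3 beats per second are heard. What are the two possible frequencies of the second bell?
f₂ = 228 ± 3 Hz → 231 Hz or 225 Hz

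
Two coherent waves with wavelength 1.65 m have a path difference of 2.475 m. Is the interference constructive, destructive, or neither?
destructive — path difference = 1.5λ, an odd multiple of λ/2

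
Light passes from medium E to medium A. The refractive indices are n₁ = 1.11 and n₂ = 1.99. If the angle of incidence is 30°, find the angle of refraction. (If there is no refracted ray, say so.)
sin θ₂ = (n₁/n₂)·sin θ₁ = 0.2789 → θ₂ = 16.19°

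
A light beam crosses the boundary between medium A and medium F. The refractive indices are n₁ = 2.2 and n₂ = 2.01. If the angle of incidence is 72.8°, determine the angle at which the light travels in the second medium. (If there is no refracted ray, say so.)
sin θ₂ = (n₁/n₂)·sin θ₁ = 1.046 > 1, so there is no refracted ray — the light undergoes total internal reflection.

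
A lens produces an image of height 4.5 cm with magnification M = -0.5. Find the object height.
ho = |hi|/|M| = 9 cm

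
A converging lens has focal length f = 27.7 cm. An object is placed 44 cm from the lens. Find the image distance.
1/di = 1/f − 1/do → di = 74.77 cm (real image)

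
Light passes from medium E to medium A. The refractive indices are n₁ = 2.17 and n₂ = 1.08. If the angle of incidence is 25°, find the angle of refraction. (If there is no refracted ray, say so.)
sin θ₂ = (n₁/n₂)·sin θ₁ = 0.8491 → θ₂ = 58.12°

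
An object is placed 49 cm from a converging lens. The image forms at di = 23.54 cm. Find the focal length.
1/f = 1/do + 1/di → f = 15.9 cm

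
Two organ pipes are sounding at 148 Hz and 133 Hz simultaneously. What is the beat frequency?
15 Hz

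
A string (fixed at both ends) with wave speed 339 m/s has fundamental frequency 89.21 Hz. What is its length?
L = v/(2f₁) = 1.9 m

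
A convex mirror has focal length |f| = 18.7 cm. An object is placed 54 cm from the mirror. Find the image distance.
f = −18.7 cm (convex); 1/di = 1/f − 1/do → di = -13.89 cm (virtual image, behind mirror)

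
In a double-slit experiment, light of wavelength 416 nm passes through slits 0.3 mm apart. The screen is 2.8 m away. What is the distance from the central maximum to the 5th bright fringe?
y = mλL/d = 19.41 mm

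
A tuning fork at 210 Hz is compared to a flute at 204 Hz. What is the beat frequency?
6 Hz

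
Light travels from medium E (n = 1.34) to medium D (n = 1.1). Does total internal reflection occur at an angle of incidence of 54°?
θc = arcsin(n₂/n₁) = 55.17°; 54° < θc, so no — the ray refracts.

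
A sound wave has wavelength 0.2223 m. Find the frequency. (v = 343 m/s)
f = v/λ = 1543 Hz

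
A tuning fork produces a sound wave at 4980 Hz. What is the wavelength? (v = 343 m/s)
λ = v/f = 0.06888 m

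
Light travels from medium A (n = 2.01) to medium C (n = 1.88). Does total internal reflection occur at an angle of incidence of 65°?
θc = arcsin(n₂/n₁) = 69.28°; 65° < θc, so no — the ray refracts.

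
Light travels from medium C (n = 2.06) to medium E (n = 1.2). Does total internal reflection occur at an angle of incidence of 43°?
θc = arcsin(n₂/n₁) = 35.63°; 43° > θc, so yes — total internal reflection.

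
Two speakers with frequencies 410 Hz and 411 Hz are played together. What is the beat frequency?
1 Hz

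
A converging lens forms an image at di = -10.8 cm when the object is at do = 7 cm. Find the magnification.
M = −di/do = 1.543 (upright image)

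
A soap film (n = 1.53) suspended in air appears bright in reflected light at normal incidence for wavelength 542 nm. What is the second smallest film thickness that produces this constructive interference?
2nt = (m − ½)λ with m = 2 → t = (m − ½)λ/(2n) = 265.7 nm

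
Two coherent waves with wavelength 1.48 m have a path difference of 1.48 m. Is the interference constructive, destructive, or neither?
constructive — path difference = 1λ, a whole number of wavelengths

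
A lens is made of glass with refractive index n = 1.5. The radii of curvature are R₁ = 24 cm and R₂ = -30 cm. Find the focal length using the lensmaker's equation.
1/f = (n − 1)(1/R₁ − 1/R₂) → f = 26.67 cm (converging lens)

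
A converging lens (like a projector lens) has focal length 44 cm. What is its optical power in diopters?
P = 1/f = 2.273 D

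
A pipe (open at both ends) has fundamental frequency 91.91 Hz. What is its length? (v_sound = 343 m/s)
L = v/(2f₁) = 1.866 m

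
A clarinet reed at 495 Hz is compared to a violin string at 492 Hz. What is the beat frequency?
3 Hz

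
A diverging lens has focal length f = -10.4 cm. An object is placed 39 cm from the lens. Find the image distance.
1/di = 1/f − 1/do → di = -8.211 cm (virtual image)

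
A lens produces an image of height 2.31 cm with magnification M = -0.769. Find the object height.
ho = |hi|/|M| = 3.004 cm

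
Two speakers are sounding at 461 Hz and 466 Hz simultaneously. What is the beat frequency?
5 Hz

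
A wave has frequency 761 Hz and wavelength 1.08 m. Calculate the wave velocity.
v = fλ = 821.9 m/s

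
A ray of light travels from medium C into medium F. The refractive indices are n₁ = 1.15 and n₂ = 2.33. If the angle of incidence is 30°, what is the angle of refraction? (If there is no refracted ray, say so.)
sin θ₂ = (n₁/n₂)·sin θ₁ = 0.2468 → θ₂ = 14.29°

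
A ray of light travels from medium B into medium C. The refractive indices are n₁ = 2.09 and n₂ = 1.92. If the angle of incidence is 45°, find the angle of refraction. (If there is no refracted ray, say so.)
sin θ₂ = (n₁/n₂)·sin θ₁ = 0.7697 → θ₂ = 50.33°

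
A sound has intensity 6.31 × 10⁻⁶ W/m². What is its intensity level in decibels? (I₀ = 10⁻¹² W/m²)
β = 10·log₁₀(I/I₀) = 68 dB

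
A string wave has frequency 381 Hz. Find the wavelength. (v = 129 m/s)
λ = v/f = 0.3386 m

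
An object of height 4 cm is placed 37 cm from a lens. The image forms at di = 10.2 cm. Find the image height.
hi = (-di/do) × ho = -1.103 cm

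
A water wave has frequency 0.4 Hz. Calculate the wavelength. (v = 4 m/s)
λ = v/f = 10 m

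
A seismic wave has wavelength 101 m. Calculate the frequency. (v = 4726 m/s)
f = v/λ = 46.79 Hz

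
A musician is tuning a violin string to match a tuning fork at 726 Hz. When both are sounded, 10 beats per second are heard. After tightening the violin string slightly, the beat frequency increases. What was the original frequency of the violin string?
736 Hz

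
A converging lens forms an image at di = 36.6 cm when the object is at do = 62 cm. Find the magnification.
M = −di/do = -0.5903 (inverted image)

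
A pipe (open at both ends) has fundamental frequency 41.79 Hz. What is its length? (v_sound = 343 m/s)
L = v/(2f₁) = 4.104 m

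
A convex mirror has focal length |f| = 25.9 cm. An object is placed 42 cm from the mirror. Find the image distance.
f = −25.9 cm (convex); 1/di = 1/f − 1/do → di = -16.02 cm (virtual image, behind mirror)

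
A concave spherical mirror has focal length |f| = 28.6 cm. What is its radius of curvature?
R = 2|f| = 57.2 cm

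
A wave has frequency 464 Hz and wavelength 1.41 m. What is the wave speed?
v = fλ = 654.2 m/s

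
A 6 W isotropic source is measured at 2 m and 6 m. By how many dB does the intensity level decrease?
Δβ = 20·log₁₀(r₂/r₁) = 9.542 dB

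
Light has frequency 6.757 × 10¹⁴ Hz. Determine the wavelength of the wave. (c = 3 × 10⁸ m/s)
λ = c/f = 444 nm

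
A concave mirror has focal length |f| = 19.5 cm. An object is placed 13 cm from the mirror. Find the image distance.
f = +19.5 cm (concave); 1/di = 1/f − 1/do → di = -39 cm (virtual image, behind mirror)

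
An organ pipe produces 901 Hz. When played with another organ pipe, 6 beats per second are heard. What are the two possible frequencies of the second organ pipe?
f₂ = 901 ± 6 Hz → 907 Hz or 895 Hz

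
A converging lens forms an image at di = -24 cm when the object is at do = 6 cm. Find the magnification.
M = −di/do = 4 (upright image)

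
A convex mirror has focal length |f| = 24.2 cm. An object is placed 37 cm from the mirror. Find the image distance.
f = −24.2 cm (convex); 1/di = 1/f − 1/do → di = -14.63 cm (virtual image, behind mirror)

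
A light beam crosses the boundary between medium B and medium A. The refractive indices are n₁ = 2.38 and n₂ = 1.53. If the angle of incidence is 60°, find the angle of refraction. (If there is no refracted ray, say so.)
sin θ₂ = (n₁/n₂)·sin θ₁ = 1.347 > 1, so there is no refracted ray — the light undergoes total internal reflection.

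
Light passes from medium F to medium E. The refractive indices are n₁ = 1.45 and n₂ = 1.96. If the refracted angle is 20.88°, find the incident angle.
sin θ₁ = (n₂/n₁)·sin θ₂ → θ₁ = 28.8°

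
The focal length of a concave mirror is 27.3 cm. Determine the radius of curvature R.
R = 2|f| = 54.6 cm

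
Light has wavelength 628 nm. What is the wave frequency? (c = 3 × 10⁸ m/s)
f = c/λ = 4.777 × 10¹⁴ Hz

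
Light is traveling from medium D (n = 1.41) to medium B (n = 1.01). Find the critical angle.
θc = arcsin(n₂/n₁) = 45.75°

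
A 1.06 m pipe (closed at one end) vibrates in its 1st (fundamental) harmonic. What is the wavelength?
λₙ = 4L/n = 4.24 m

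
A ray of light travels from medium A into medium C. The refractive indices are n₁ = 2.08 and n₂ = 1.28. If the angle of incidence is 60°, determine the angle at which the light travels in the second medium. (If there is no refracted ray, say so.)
sin θ₂ = (n₁/n₂)·sin θ₁ = 1.407 > 1, so there is no refracted ray — the light undergoes total internal reflection.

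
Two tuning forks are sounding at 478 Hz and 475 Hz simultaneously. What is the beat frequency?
3 Hz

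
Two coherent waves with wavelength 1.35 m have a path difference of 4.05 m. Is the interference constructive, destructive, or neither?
constructive — path difference = 3λ, a whole number of wavelengths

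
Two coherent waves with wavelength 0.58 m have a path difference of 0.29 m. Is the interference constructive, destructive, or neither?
destructive — path difference = 0.5λ, an odd multiple of λ/2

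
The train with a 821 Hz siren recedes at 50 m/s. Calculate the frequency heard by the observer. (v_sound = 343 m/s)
f_obs = f·v/(v + v_s) = 716.5 Hz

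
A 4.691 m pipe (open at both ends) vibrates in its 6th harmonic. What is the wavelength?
λₙ = 2L/n = 1.564 m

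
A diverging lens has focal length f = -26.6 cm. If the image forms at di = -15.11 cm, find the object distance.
1/do = 1/f − 1/di → do = 34.98 cm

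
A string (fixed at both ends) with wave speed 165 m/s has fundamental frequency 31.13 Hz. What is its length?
L = v/(2f₁) = 2.65 m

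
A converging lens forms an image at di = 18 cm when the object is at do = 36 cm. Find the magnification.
M = −di/do = -0.5 (inverted image)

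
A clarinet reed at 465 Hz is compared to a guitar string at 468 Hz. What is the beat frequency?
3 Hz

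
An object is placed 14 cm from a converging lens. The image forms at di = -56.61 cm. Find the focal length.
1/f = 1/do + 1/di → f = 18.6 cm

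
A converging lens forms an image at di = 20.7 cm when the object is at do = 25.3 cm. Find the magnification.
M = −di/do = -0.8182 (inverted image)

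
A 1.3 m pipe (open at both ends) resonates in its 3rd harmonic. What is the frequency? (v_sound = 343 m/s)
fₙ = nv/(2L) = 395.8 Hz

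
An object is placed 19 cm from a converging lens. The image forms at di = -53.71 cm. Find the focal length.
1/f = 1/do + 1/di → f = 29.4 cm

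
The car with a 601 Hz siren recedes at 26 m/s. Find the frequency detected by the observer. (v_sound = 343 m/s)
f_obs = f·v/(v + v_s) = 558.7 Hz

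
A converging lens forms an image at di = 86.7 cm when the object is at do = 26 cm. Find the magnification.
M = −di/do = -3.335 (inverted image)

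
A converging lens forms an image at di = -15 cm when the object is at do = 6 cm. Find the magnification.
M = −di/do = 2.5 (upright image)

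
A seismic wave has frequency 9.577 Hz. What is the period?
T = 1/f = 0.1044 s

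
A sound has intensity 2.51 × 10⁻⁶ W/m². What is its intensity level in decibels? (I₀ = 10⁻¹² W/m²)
β = 10·log₁₀(I/I₀) = 64 dB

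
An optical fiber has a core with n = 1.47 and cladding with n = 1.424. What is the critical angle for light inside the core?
θc = arcsin(n_cladding/n_core) = 75.63°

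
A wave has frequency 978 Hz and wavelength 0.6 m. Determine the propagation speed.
v = fλ = 586.8 m/s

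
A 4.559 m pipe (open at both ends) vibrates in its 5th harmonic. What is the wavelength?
λₙ = 2L/n = 1.824 m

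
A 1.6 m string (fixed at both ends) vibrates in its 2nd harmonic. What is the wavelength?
λₙ = 2L/n = 1.6 m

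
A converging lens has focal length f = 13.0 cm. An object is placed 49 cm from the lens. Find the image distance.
1/di = 1/f − 1/do → di = 17.69 cm (real image)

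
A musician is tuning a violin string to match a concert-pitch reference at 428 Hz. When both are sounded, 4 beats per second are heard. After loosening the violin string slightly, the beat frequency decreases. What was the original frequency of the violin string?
432 Hz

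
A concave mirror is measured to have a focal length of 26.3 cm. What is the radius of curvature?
R = 2|f| = 52.6 cm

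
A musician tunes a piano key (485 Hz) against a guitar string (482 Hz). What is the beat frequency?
3 Hz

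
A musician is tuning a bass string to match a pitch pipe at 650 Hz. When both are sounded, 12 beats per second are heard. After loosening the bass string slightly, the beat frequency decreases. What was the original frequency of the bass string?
662 Hz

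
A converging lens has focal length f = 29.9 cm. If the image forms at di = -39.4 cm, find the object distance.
1/do = 1/f − 1/di → do = 17 cm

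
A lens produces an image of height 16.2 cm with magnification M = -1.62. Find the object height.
ho = |hi|/|M| = 10 cm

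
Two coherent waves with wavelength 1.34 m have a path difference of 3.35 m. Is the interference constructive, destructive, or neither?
destructive — path difference = 2.5λ, an odd multiple of λ/2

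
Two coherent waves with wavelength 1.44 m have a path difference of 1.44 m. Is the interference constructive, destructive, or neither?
constructive — path difference = 1λ, a whole number of wavelengths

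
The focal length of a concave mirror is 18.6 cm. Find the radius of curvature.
R = 2|f| = 37.2 cm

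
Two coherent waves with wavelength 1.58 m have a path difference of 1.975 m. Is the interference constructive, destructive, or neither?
neither (partial) — path difference = 1.25λ, neither a whole number of wavelengths nor an odd multiple of λ/2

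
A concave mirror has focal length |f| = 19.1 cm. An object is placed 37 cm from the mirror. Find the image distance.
f = +19.1 cm (concave); 1/di = 1/f − 1/do → di = 39.48 cm (real image, in front of mirror)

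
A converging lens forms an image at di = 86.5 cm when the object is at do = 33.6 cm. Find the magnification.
M = −di/do = -2.574 (inverted image)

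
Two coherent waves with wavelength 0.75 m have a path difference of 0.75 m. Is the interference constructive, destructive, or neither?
constructive — path difference = 1λ, a whole number of wavelengths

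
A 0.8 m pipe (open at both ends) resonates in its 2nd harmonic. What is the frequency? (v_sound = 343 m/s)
fₙ = nv/(2L) = 428.8 Hz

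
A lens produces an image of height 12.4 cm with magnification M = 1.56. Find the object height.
ho = |hi|/|M| = 7.949 cm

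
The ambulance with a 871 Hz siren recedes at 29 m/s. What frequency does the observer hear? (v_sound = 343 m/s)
f_obs = f·v/(v + v_s) = 803.1 Hz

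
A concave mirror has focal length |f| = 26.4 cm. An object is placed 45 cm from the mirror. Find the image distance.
f = +26.4 cm (concave); 1/di = 1/f − 1/do → di = 63.87 cm (real image, in front of mirror)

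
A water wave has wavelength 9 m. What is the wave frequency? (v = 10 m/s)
f = v/λ = 1.111 Hz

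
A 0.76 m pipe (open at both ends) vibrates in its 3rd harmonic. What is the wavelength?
λₙ = 2L/n = 0.5067 m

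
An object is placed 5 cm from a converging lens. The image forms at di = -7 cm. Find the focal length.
1/f = 1/do + 1/di → f = 17.5 cm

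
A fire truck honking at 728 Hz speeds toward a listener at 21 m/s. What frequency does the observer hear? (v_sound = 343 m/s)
f_obs = f·v/(v − v_s) = 775.5 Hz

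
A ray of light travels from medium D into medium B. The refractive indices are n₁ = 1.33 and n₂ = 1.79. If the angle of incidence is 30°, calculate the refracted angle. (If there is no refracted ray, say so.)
sin θ₂ = (n₁/n₂)·sin θ₁ = 0.3715 → θ₂ = 21.81°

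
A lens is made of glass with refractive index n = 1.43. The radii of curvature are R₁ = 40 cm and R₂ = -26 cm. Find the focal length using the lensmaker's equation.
1/f = (n − 1)(1/R₁ − 1/R₂) → f = 36.65 cm (converging lens)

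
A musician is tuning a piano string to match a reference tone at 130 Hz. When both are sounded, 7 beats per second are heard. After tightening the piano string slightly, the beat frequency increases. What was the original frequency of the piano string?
137 Hz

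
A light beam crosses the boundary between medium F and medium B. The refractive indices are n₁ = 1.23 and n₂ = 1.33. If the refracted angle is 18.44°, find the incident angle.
sin θ₁ = (n₂/n₁)·sin θ₂ → θ₁ = 20°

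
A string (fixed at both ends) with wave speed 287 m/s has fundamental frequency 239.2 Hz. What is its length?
L = v/(2f₁) = 0.5999 m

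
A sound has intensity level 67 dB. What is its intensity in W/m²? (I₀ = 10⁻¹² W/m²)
I = I₀·10^(β/10) = 5.01 × 10⁻⁶ W/m²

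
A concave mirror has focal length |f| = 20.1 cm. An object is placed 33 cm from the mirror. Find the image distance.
f = +20.1 cm (concave); 1/di = 1/f − 1/do → di = 51.42 cm (real image, in front of mirror)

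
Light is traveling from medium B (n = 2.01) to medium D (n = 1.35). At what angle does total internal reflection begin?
θc = arcsin(n₂/n₁) = 42.19°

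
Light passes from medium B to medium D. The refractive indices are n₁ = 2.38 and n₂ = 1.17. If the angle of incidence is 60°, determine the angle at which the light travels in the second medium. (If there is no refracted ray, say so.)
sin θ₂ = (n₁/n₂)·sin θ₁ = 1.762 > 1, so there is no refracted ray — the light undergoes total internal reflection.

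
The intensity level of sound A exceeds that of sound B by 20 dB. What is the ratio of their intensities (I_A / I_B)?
I_A/I_B = 10^(Δβ/10) = 100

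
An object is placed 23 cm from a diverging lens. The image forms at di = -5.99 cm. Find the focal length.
1/f = 1/do + 1/di → f = -8.099 cm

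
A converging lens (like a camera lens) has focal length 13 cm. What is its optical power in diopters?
P = 1/f = 7.692 D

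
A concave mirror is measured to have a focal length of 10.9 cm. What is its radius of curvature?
R = 2|f| = 21.8 cm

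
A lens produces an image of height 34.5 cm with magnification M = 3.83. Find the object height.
ho = |hi|/|M| = 9.008 cm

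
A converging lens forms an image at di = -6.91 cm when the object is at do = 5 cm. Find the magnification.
M = −di/do = 1.382 (upright image)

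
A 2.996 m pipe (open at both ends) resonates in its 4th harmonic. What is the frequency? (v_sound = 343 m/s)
fₙ = nv/(2L) = 229 Hz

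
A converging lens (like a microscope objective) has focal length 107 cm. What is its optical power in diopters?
P = 1/f = 0.9346 D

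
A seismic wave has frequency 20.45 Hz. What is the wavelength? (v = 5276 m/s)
λ = v/f = 258 m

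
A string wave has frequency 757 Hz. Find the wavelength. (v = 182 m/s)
λ = v/f = 0.2404 m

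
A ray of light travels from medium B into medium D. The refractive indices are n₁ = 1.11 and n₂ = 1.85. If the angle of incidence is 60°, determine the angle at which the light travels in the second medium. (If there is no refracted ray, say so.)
sin θ₂ = (n₁/n₂)·sin θ₁ = 0.5196 → θ₂ = 31.31°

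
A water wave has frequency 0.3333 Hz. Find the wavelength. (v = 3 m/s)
λ = v/f = 9.001 m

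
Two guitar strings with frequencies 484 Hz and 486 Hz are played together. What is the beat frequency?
2 Hz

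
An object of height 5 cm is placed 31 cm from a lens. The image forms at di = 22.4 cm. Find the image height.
hi = (-di/do) × ho = -3.613 cm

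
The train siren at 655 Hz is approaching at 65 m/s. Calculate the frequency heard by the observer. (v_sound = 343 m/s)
f_obs = f·v/(v − v_s) = 808.1 Hz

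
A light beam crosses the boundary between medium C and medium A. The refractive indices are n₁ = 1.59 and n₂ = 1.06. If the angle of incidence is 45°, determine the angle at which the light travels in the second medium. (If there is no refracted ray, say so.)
sin θ₂ = (n₁/n₂)·sin θ₁ = 1.061 > 1, so there is no refracted ray — the light undergoes total internal reflection.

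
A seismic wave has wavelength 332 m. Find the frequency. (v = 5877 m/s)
f = v/λ = 17.7 Hz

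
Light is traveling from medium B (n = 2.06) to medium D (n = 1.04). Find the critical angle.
θc = arcsin(n₂/n₁) = 30.32°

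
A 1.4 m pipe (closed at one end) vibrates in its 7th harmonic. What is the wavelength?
λₙ = 4L/n = 0.8 m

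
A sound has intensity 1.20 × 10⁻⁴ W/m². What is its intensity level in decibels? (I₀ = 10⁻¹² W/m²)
β = 10·log₁₀(I/I₀) = 80.79 dB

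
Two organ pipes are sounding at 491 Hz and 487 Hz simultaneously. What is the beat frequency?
4 Hz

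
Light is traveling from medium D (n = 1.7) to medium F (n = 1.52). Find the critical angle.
θc = arcsin(n₂/n₁) = 63.4°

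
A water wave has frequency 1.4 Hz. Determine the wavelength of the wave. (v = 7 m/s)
λ = v/f = 5 m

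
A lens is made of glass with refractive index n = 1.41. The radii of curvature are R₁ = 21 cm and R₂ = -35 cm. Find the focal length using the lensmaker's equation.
1/f = (n − 1)(1/R₁ − 1/R₂) → f = 32.01 cm (converging lens)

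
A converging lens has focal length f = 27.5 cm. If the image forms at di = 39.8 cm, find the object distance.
1/do = 1/f − 1/di → do = 88.98 cm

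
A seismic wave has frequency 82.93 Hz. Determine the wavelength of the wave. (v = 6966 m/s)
λ = v/f = 84 m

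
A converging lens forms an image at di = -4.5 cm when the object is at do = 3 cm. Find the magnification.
M = −di/do = 1.5 (upright image)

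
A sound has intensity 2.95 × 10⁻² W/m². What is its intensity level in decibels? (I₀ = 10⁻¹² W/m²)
β = 10·log₁₀(I/I₀) = 104.7 dB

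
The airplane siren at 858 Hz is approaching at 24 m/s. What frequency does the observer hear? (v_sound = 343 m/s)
f_obs = f·v/(v − v_s) = 922.6 Hz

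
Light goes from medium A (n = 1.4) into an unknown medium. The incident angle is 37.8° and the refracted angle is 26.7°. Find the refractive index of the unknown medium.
n₂ = n₁·sin θ₁ / sin θ₂ = 1.91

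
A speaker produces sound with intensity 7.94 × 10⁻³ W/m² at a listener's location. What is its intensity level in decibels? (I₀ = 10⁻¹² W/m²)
β = 10·log₁₀(I/I₀) = 99 dB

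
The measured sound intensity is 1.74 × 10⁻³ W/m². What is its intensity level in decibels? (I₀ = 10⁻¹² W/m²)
β = 10·log₁₀(I/I₀) = 92.41 dB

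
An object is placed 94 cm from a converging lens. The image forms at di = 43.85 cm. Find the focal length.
1/f = 1/do + 1/di → f = 29.9 cm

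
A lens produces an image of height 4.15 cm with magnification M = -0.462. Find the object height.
ho = |hi|/|M| = 8.983 cm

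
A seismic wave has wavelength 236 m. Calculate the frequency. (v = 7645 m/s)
f = v/λ = 32.39 Hz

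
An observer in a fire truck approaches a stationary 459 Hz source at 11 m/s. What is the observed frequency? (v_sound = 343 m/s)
f_obs = f·(v + v_o)/v = 473.7 Hz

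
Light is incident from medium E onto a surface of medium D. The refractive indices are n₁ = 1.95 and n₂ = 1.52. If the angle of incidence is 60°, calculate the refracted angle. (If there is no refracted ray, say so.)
sin θ₂ = (n₁/n₂)·sin θ₁ = 1.111 > 1, so there is no refracted ray — the light undergoes total internal reflection.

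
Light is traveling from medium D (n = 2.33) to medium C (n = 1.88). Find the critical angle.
θc = arcsin(n₂/n₁) = 53.79°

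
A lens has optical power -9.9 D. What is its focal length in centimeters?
f = 1/P = -10.1 cm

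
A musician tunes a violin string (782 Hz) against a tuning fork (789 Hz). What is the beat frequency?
7 Hz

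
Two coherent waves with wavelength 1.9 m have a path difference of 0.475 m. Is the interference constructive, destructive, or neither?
neither (partial) — path difference = 0.25λ, neither a whole number of wavelengths nor an odd multiple of λ/2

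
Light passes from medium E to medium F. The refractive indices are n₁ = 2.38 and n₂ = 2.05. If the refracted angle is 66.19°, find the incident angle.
sin θ₁ = (n₂/n₁)·sin θ₂ → θ₁ = 52°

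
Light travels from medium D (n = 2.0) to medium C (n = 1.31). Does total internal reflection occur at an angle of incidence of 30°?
θc = arcsin(n₂/n₁) = 40.92°; 30° < θc, so no — the ray refracts.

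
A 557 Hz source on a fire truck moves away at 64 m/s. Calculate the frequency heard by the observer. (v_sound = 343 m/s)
f_obs = f·v/(v + v_s) = 469.4 Hz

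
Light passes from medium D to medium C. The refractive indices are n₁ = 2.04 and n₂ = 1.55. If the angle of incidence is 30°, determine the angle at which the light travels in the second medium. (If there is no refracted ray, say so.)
sin θ₂ = (n₁/n₂)·sin θ₁ = 0.6581 → θ₂ = 41.15°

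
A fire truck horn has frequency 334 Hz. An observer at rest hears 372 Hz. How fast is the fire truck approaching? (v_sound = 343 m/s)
v_s = v·(1 − f/f_obs) = 35.04 m/s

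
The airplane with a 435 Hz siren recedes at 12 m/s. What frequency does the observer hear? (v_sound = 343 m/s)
f_obs = f·v/(v + v_s) = 420.3 Hz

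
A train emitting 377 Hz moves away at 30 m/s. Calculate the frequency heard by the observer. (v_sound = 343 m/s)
f_obs = f·v/(v + v_s) = 346.7 Hz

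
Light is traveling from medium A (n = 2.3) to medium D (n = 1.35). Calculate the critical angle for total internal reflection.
θc = arcsin(n₂/n₁) = 35.94°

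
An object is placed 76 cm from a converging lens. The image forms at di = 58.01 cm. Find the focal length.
1/f = 1/do + 1/di → f = 32.9 cm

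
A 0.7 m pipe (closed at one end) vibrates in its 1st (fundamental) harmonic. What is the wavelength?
λₙ = 4L/n = 2.8 m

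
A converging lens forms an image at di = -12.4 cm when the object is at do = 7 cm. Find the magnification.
M = −di/do = 1.771 (upright image)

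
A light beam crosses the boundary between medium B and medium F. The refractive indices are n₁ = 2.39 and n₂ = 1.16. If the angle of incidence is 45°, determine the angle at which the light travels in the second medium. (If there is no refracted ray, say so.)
sin θ₂ = (n₁/n₂)·sin θ₁ = 1.457 > 1, so there is no refracted ray — the light undergoes total internal reflection.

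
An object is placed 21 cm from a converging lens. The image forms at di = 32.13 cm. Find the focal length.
1/f = 1/do + 1/di → f = 12.7 cm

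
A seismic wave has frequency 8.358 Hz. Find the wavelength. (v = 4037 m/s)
λ = v/f = 483 m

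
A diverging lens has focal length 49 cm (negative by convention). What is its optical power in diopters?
P = 1/f = -2.041 D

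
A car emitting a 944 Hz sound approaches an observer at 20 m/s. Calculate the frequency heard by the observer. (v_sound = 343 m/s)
f_obs = f·v/(v − v_s) = 1002 Hz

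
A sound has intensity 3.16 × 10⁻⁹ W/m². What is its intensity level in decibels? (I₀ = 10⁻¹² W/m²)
β = 10·log₁₀(I/I₀) = 35 dB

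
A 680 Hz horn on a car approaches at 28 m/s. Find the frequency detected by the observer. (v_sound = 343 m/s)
f_obs = f·v/(v − v_s) = 740.4 Hz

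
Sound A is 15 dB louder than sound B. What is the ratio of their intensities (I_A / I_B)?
I_A/I_B = 10^(Δβ/10) = 31.62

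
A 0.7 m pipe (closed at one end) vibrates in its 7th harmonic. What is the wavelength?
λₙ = 4L/n = 0.4 m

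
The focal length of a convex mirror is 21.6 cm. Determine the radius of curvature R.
R = 2|f| = 43.2 cm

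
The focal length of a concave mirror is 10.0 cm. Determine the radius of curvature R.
R = 2|f| = 20 cm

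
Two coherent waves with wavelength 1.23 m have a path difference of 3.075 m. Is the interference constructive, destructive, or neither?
destructive — path difference = 2.5λ, an odd multiple of λ/2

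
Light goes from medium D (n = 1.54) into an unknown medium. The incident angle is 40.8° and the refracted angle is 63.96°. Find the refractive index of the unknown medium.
n₂ = n₁·sin θ₁ / sin θ₂ = 1.12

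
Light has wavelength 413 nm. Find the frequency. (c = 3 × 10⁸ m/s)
f = c/λ = 7.264 × 10¹⁴ Hz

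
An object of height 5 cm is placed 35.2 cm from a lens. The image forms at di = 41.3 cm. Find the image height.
hi = (-di/do) × ho = -5.866 cm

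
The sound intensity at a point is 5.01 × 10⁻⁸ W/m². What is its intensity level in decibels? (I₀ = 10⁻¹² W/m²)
β = 10·log₁₀(I/I₀) = 47 dB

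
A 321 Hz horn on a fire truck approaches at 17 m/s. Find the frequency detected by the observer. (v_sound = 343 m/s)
f_obs = f·v/(v − v_s) = 337.7 Hz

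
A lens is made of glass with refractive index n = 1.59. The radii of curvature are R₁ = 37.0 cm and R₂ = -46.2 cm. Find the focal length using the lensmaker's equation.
1/f = (n − 1)(1/R₁ − 1/R₂) → f = 34.82 cm (converging lens)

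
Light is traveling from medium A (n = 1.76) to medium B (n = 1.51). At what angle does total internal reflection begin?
θc = arcsin(n₂/n₁) = 59.09°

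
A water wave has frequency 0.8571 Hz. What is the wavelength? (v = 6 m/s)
λ = v/f = 7 m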